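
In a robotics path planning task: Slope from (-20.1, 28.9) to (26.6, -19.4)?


slope = (y2-y1)/(x2-x1) = ((-19.4)-28.9)/(26.6-(-20.1)) = (-48.3)/46.7 = -1.0343

-1.0343


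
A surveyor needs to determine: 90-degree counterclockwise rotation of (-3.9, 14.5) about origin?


90° CCW: (x,y) -> (-y, x)
(-3.9,14.5) -> (-14.5, -3.9)

(-14.5, -3.9)


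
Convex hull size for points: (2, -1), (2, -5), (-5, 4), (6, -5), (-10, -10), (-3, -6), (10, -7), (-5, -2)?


Convex hull vertices (CCW): (-10, -10), (10, -7), (2, -1), (-5, 4)
Count = 4

4


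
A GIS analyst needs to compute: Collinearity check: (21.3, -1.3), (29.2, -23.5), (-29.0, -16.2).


Cross product: (29.2-21.3)*((-16.2)-(-1.3)) - ((-23.5)-(-1.3))*((-29)-21.3)
= -1234.37

No, not collinear


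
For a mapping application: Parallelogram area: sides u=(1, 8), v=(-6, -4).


|u x v| = |1*(-4) - 8*(-6)|
= |(-4) - (-48)| = 44

44


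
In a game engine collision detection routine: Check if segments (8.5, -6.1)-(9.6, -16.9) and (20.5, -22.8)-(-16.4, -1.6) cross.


Cross products: d1=-361.83, d2=13.37, d3=111.23, d4=-263.97
d1*d2 < 0 and d3*d4 < 0? yes

Yes, they intersect


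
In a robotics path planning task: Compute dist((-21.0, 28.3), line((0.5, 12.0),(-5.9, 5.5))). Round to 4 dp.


|cross product| = 244.07
|line direction| = sqrt(83.21) = 9.122
Distance = 244.07/sqrt(83.21) = 26.7563

26.7563


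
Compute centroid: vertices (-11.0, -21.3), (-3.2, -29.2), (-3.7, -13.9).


Centroid = ((x_A+x_B+x_C)/3, (y_A+y_B+y_C)/3)
= (((-11)+(-3.2)+(-3.7))/3, ((-21.3)+(-29.2)+(-13.9))/3)
= (-5.9667, -21.4667)

(-5.9667, -21.4667)


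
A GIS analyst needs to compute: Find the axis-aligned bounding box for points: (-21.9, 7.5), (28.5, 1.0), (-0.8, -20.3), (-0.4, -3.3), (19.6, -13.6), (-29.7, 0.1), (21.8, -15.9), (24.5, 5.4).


x range: [-29.7, 28.5]
y range: [-20.3, 7.5]
Bounding box: (-29.7,-20.3) to (28.5,7.5)

(-29.7,-20.3) to (28.5,7.5)


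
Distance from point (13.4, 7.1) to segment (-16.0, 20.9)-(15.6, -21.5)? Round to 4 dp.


Project P onto AB: t = 0.5415 (clamped to [0,1])
Closest point on segment: (1.1109, -2.0589)
Distance: 15.3267

15.3267


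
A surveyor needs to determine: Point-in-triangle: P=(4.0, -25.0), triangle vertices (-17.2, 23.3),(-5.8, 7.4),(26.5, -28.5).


Cross products: AB x AP = -213.54, BC x BP = -694.7, CA x CP = 1012.55
All same sign? no

No, outside


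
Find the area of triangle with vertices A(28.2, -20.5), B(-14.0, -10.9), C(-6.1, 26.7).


Area = |x_A(y_B-y_C) + x_B(y_C-y_A) + x_C(y_A-y_B)|/2
= |(-1060.32) + (-660.8) + 58.56|/2
= 1662.56/2 = 831.28

831.28


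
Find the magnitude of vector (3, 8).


|u| = sqrt(3^2 + 8^2) = sqrt(73) = 8.544

8.544


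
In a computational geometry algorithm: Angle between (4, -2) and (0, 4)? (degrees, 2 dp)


u.v = -8, |u| = sqrt(20) = 4.4721, |v| = sqrt(16) = 4
cos(theta) = u.v/(|u||v|) = -8/sqrt(320) = -0.447214
theta = acos(-0.447214) = 116.57 degrees

116.57 degrees


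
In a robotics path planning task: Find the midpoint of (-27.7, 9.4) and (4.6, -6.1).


M = (((-27.7)+4.6)/2, (9.4+(-6.1))/2)
= (-11.55, 1.65)

(-11.55, 1.65)


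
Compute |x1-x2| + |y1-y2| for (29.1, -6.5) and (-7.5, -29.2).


|29.1-(-7.5)| + |(-6.5)-(-29.2)| = 36.6 + 22.7 = 59.3

59.3


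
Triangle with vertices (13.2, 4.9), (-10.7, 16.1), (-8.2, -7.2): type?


Side lengths squared: AB^2=696.65, BC^2=549.14, CA^2=604.37
Sorted: [549.14, 604.37, 696.65]
By sides: Scalene, By angles: Acute

Scalene, Acute


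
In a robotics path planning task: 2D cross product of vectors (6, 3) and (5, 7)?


u x v = u_x*v_y - u_y*v_x = 6*7 - 3*5
= 42 - 15 = 27

27


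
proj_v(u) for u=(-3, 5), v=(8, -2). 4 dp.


u.v = -34, |v| = sqrt(68) = 8.2462
Scalar projection = u.v / |v| = -34 / sqrt(68) = -4.1231

-4.1231


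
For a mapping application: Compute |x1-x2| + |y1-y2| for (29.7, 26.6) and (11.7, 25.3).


|29.7-11.7| + |26.6-25.3| = 18 + 1.3 = 19.3

19.3


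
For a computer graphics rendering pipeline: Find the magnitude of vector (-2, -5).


|u| = sqrt((-2)^2 + (-5)^2) = sqrt(29) = 5.3852

5.3852


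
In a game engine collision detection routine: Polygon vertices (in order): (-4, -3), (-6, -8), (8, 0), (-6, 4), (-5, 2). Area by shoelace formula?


Shoelace sum: ((-4)*(-8) - (-6)*(-3)) + ((-6)*0 - 8*(-8)) + (8*4 - (-6)*0) + ((-6)*2 - (-5)*4) + ((-5)*(-3) - (-4)*2)
= 141
Area = |141|/2 = 70.5

70.5


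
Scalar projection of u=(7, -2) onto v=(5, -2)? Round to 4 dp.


u.v = 39, |v| = sqrt(29) = 5.3852
Scalar projection = u.v / |v| = 39 / sqrt(29) = 7.2421

7.2421


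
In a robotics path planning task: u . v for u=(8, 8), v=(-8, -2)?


u . v = u_x*v_x + u_y*v_y = 8*(-8) + 8*(-2)
= (-64) + (-16) = -80

-80


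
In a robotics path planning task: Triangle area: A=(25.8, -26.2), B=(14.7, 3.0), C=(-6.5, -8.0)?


Area = |x_A(y_B-y_C) + x_B(y_C-y_A) + x_C(y_A-y_B)|/2
= |283.8 + 267.54 + 189.8|/2
= 741.14/2 = 370.57

370.57


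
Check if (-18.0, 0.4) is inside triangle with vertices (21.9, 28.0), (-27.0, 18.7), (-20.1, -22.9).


Cross products: AB x AP = 978.57, BC x BP = 248.13, CA x CP = 871.71
All same sign? yes

Yes, inside


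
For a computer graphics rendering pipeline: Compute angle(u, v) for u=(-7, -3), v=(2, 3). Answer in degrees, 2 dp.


u.v = -23, |u| = sqrt(58) = 7.6158, |v| = sqrt(13) = 3.6056
cos(theta) = u.v/(|u||v|) = -23/sqrt(754) = -0.837611
theta = acos(-0.837611) = 146.89 degrees

146.89 degrees


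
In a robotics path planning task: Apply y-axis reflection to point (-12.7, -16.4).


Reflection over y-axis: (x,y) -> (-x,y)
(-12.7, -16.4) -> (12.7, -16.4)

(12.7, -16.4)


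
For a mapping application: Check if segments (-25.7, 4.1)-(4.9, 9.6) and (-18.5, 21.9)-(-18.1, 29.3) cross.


Cross products: d1=46.16, d2=-178.08, d3=505.08, d4=729.32
d1*d2 < 0 and d3*d4 < 0? no

No, they don't intersect


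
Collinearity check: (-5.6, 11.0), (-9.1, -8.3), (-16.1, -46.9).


Cross product: ((-9.1)-(-5.6))*((-46.9)-11) - ((-8.3)-11)*((-16.1)-(-5.6))
= 0

Yes, collinear


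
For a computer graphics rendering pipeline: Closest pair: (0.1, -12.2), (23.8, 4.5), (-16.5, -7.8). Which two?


d(P0,P1) = 28.9928, d(P0,P2) = 17.1732, d(P1,P2) = 42.1353
Closest: P0 and P2

Closest pair: (0.1, -12.2) and (-16.5, -7.8), distance = 17.1732


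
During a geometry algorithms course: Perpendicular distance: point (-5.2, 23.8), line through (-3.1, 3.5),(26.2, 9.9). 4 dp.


|cross product| = 608.23
|line direction| = sqrt(899.45) = 29.9908
Distance = 608.23/sqrt(899.45) = 20.2805

20.2805


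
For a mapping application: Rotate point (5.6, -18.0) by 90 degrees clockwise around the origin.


90° CW: (x,y) -> (y, -x)
(5.6,-18) -> (-18, -5.6)

(-18, -5.6)


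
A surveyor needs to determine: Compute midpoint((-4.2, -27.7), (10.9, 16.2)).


M = (((-4.2)+10.9)/2, ((-27.7)+16.2)/2)
= (3.35, -5.75)

(3.35, -5.75)


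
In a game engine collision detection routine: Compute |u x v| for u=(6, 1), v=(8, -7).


|u x v| = |6*(-7) - 1*8|
= |(-42) - 8| = 50

50


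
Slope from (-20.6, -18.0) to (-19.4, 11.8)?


slope = (y2-y1)/(x2-x1) = (11.8-(-18))/((-19.4)-(-20.6)) = 29.8/1.2 = 24.8333

24.8333


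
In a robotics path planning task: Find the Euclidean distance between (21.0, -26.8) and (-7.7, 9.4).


dx=-28.7, dy=36.2
d^2 = (-28.7)^2 + 36.2^2 = 2134.13
d = sqrt(2134.13) = 46.1966

46.1966


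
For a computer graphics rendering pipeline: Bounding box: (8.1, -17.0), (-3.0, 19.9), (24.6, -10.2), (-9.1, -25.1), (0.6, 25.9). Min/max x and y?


x range: [-9.1, 24.6]
y range: [-25.1, 25.9]
Bounding box: (-9.1,-25.1) to (24.6,25.9)

(-9.1,-25.1) to (24.6,25.9)


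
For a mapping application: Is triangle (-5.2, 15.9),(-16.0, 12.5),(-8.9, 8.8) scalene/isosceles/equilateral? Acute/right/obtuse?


Side lengths squared: AB^2=128.2, BC^2=64.1, CA^2=64.1
Sorted: [64.1, 64.1, 128.2]
By sides: Isosceles, By angles: Right

Isosceles, Right


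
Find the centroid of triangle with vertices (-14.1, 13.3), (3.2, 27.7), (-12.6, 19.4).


Centroid = ((x_A+x_B+x_C)/3, (y_A+y_B+y_C)/3)
= (((-14.1)+3.2+(-12.6))/3, (13.3+27.7+19.4)/3)
= (-7.8333, 20.1333)

(-7.8333, 20.1333)


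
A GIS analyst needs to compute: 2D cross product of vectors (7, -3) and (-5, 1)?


u x v = u_x*v_y - u_y*v_x = 7*1 - (-3)*(-5)
= 7 - 15 = -8

-8


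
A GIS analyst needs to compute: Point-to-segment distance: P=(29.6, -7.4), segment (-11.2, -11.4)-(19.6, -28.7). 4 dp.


Project P onto AB: t = 0.9515 (clamped to [0,1])
Closest point on segment: (18.1071, -27.8614)
Distance: 23.4682

23.4682


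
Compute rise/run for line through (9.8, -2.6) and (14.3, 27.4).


slope = (y2-y1)/(x2-x1) = (27.4-(-2.6))/(14.3-9.8) = 30/4.5 = 6.6667

6.6667


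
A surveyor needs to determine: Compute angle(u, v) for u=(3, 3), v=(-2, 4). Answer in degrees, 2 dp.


u.v = 6, |u| = sqrt(18) = 4.2426, |v| = sqrt(20) = 4.4721
cos(theta) = u.v/(|u||v|) = 6/sqrt(360) = 0.316228
theta = acos(0.316228) = 71.57 degrees

71.57 degrees


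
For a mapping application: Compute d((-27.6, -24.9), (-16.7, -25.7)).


dx=10.9, dy=-0.8
d^2 = 10.9^2 + (-0.8)^2 = 119.45
d = sqrt(119.45) = 10.9293

10.9293


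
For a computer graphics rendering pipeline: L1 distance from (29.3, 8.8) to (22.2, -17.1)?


|29.3-22.2| + |8.8-(-17.1)| = 7.1 + 25.9 = 33

33


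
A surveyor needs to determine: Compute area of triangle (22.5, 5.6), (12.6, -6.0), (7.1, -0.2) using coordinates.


Area = |x_A(y_B-y_C) + x_B(y_C-y_A) + x_C(y_A-y_B)|/2
= |(-130.5) + (-73.08) + 82.36|/2
= 121.22/2 = 60.61

60.61


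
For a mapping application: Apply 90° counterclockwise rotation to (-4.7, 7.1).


90° CCW: (x,y) -> (-y, x)
(-4.7,7.1) -> (-7.1, -4.7)

(-7.1, -4.7)


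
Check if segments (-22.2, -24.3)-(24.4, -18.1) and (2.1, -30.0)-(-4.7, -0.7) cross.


Cross products: d1=673.23, d2=-734.31, d3=-416.28, d4=991.26
d1*d2 < 0 and d3*d4 < 0? yes

Yes, they intersect


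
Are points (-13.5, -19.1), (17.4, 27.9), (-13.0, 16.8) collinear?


Cross product: (17.4-(-13.5))*(16.8-(-19.1)) - (27.9-(-19.1))*((-13)-(-13.5))
= 1085.81

No, not collinear


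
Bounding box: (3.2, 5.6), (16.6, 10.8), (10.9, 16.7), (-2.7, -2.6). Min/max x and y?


x range: [-2.7, 16.6]
y range: [-2.6, 16.7]
Bounding box: (-2.7,-2.6) to (16.6,16.7)

(-2.7,-2.6) to (16.6,16.7)


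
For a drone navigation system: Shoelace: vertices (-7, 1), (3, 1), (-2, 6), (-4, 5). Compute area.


Shoelace sum: ((-7)*1 - 3*1) + (3*6 - (-2)*1) + ((-2)*5 - (-4)*6) + ((-4)*1 - (-7)*5)
= 55
Area = |55|/2 = 27.5

27.5


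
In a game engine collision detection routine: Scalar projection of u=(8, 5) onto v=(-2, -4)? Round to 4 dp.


u.v = -36, |v| = sqrt(20) = 4.4721
Scalar projection = u.v / |v| = -36 / sqrt(20) = -8.0498

-8.0498


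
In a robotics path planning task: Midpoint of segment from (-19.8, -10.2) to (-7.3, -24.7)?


M = (((-19.8)+(-7.3))/2, ((-10.2)+(-24.7))/2)
= (-13.55, -17.45)

(-13.55, -17.45)


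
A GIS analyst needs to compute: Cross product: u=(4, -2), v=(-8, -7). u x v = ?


u x v = u_x*v_y - u_y*v_x = 4*(-7) - (-2)*(-8)
= (-28) - 16 = -44

-44


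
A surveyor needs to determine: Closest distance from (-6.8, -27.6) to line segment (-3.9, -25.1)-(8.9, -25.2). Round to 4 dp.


Project P onto AB: t = 0 (clamped to [0,1])
Closest point on segment: (-3.9, -25.1)
Distance: 3.8288

3.8288


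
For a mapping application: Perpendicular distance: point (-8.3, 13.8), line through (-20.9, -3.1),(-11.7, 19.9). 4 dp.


|cross product| = 134.32
|line direction| = sqrt(613.64) = 24.7718
Distance = 134.32/sqrt(613.64) = 5.4223

5.4223


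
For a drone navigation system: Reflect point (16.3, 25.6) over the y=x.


Reflection over y=x: (x,y) -> (y,x)
(16.3, 25.6) -> (25.6, 16.3)

(25.6, 16.3)


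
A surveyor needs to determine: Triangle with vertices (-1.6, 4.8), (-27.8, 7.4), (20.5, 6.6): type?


Side lengths squared: AB^2=693.2, BC^2=2333.53, CA^2=491.65
Sorted: [491.65, 693.2, 2333.53]
By sides: Scalene, By angles: Obtuse

Scalene, Obtuse


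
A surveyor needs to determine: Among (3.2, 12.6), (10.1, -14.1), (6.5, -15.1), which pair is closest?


d(P0,P1) = 27.5772, d(P0,P2) = 27.8959, d(P1,P2) = 3.7363
Closest: P1 and P2

Closest pair: (10.1, -14.1) and (6.5, -15.1), distance = 3.7363


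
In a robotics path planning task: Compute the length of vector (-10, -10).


|u| = sqrt((-10)^2 + (-10)^2) = sqrt(200) = 14.1421

14.1421


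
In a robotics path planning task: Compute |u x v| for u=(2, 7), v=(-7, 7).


|u x v| = |2*7 - 7*(-7)|
= |14 - (-49)| = 63

63


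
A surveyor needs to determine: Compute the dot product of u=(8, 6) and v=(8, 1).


u . v = u_x*v_x + u_y*v_y = 8*8 + 6*1
= 64 + 6 = 70

70


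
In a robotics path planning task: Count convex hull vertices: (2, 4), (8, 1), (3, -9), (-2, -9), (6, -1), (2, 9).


Convex hull vertices (CCW): (-2, -9), (3, -9), (8, 1), (2, 9)
Count = 4

4


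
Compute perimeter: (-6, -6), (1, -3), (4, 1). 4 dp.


Sides: (-6, -6)->(1, -3): sqrt(58) = 7.615773, (1, -3)->(4, 1): sqrt(25) = 5, (4, 1)->(-6, -6): sqrt(149) = 12.206556
Sum = 24.822329
Perimeter = 24.8223

24.8223


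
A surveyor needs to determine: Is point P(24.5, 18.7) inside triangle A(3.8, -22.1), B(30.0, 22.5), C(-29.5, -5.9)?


Cross products: AB x AP = 145.74, BC x BP = 69.9, CA x CP = 1693.98
All same sign? yes

Yes, inside


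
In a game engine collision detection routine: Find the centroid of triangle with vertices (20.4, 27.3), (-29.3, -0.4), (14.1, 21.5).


Centroid = ((x_A+x_B+x_C)/3, (y_A+y_B+y_C)/3)
= ((20.4+(-29.3)+14.1)/3, (27.3+(-0.4)+21.5)/3)
= (1.7333, 16.1333)

(1.7333, 16.1333)


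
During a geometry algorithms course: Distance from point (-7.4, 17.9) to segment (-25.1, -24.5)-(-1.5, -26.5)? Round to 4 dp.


Project P onto AB: t = 0.5935 (clamped to [0,1])
Closest point on segment: (-11.0938, -25.687)
Distance: 43.7432

43.7432


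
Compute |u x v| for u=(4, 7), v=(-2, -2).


|u x v| = |4*(-2) - 7*(-2)|
= |(-8) - (-14)| = 6

6


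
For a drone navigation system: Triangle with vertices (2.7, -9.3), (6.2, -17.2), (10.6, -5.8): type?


Side lengths squared: AB^2=74.66, BC^2=149.32, CA^2=74.66
Sorted: [74.66, 74.66, 149.32]
By sides: Isosceles, By angles: Right

Isosceles, Right


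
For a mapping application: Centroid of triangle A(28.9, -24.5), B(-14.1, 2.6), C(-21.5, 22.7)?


Centroid = ((x_A+x_B+x_C)/3, (y_A+y_B+y_C)/3)
= ((28.9+(-14.1)+(-21.5))/3, ((-24.5)+2.6+22.7)/3)
= (-2.2333, 0.2667)

(-2.2333, 0.2667)


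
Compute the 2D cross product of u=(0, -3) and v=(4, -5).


u x v = u_x*v_y - u_y*v_x = 0*(-5) - (-3)*4
= 0 - (-12) = 12

12


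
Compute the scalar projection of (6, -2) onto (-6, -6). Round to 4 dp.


u.v = -24, |v| = sqrt(72) = 8.4853
Scalar projection = u.v / |v| = -24 / sqrt(72) = -2.8284

-2.8284


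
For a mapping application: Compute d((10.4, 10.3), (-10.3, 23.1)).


dx=-20.7, dy=12.8
d^2 = (-20.7)^2 + 12.8^2 = 592.33
d = sqrt(592.33) = 24.3378

24.3378


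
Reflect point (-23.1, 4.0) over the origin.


Reflection over origin: (x,y) -> (-x,-y)
(-23.1, 4) -> (23.1, -4)

(23.1, -4)


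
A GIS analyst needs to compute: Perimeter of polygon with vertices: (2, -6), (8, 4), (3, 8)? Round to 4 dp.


Sides: (2, -6)->(8, 4): sqrt(136) = 11.661904, (8, 4)->(3, 8): sqrt(41) = 6.403124, (3, 8)->(2, -6): sqrt(197) = 14.035669
Sum = 32.100697
Perimeter = 32.1007

32.1007


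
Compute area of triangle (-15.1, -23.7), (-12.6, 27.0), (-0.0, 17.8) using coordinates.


Area = |x_A(y_B-y_C) + x_B(y_C-y_A) + x_C(y_A-y_B)|/2
= |(-138.92) + (-522.9) + 0|/2
= 661.82/2 = 330.91

330.91


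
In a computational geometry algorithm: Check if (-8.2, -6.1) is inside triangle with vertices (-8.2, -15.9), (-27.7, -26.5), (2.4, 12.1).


Cross products: AB x AP = -191.1, BC x BP = -138.66, CA x CP = -103.88
All same sign? yes

Yes, inside


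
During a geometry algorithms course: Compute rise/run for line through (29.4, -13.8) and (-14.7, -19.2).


slope = (y2-y1)/(x2-x1) = ((-19.2)-(-13.8))/((-14.7)-29.4) = (-5.4)/(-44.1) = 0.1224

0.1224


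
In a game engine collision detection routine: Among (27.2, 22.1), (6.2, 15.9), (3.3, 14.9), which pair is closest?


d(P0,P1) = 21.8961, d(P0,P2) = 24.961, d(P1,P2) = 3.0676
Closest: P1 and P2

Closest pair: (6.2, 15.9) and (3.3, 14.9), distance = 3.0676


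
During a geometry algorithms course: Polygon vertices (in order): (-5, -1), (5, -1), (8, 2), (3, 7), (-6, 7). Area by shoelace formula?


Shoelace sum: ((-5)*(-1) - 5*(-1)) + (5*2 - 8*(-1)) + (8*7 - 3*2) + (3*7 - (-6)*7) + ((-6)*(-1) - (-5)*7)
= 182
Area = |182|/2 = 91

91


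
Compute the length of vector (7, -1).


|u| = sqrt(7^2 + (-1)^2) = sqrt(50) = 7.0711

7.0711


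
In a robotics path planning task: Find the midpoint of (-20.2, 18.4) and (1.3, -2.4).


M = (((-20.2)+1.3)/2, (18.4+(-2.4))/2)
= (-9.45, 8)

(-9.45, 8)


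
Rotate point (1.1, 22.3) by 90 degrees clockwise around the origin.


90° CW: (x,y) -> (y, -x)
(1.1,22.3) -> (22.3, -1.1)

(22.3, -1.1)


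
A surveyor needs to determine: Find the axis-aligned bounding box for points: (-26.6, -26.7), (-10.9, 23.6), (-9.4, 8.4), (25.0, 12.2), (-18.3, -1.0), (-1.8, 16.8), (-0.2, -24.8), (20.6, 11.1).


x range: [-26.6, 25]
y range: [-26.7, 23.6]
Bounding box: (-26.6,-26.7) to (25,23.6)

(-26.6,-26.7) to (25,23.6)


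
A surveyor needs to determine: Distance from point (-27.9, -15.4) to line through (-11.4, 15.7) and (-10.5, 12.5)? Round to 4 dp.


|cross product| = 80.79
|line direction| = sqrt(11.05) = 3.3242
Distance = 80.79/sqrt(11.05) = 24.3039

24.3039


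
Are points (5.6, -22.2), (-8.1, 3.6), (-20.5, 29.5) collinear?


Cross product: ((-8.1)-5.6)*(29.5-(-22.2)) - (3.6-(-22.2))*((-20.5)-5.6)
= -34.91

No, not collinear


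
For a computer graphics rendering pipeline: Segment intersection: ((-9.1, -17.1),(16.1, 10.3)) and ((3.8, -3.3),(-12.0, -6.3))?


Cross products: d1=179.34, d2=-177.98, d3=-5.7, d4=351.62
d1*d2 < 0 and d3*d4 < 0? yes

Yes, they intersect


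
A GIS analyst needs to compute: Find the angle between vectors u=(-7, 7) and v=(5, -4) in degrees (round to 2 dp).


u.v = -63, |u| = sqrt(98) = 9.8995, |v| = sqrt(41) = 6.4031
cos(theta) = u.v/(|u||v|) = -63/sqrt(4018) = -0.993884
theta = acos(-0.993884) = 173.66 degrees

173.66 degrees


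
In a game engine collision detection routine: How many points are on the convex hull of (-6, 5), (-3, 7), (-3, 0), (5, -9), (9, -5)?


Convex hull vertices (CCW): (-6, 5), (-3, 0), (5, -9), (9, -5), (-3, 7)
Count = 5

5


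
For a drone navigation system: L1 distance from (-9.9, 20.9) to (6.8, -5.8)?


|(-9.9)-6.8| + |20.9-(-5.8)| = 16.7 + 26.7 = 43.4

43.4


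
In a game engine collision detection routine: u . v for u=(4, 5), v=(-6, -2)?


u . v = u_x*v_x + u_y*v_y = 4*(-6) + 5*(-2)
= (-24) + (-10) = -34

-34


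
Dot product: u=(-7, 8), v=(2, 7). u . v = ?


u . v = u_x*v_x + u_y*v_y = (-7)*2 + 8*7
= (-14) + 56 = 42

42


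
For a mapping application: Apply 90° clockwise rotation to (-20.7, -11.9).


90° CW: (x,y) -> (y, -x)
(-20.7,-11.9) -> (-11.9, 20.7)

(-11.9, 20.7)


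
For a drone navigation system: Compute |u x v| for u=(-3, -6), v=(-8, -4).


|u x v| = |(-3)*(-4) - (-6)*(-8)|
= |12 - 48| = 36

36


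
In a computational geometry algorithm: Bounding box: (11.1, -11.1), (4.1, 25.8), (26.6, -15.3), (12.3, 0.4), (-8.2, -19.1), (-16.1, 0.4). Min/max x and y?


x range: [-16.1, 26.6]
y range: [-19.1, 25.8]
Bounding box: (-16.1,-19.1) to (26.6,25.8)

(-16.1,-19.1) to (26.6,25.8)


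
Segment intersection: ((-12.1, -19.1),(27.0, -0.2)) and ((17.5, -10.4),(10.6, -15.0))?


Cross products: d1=-76.13, d2=-26.68, d3=-219.27, d4=-268.72
d1*d2 < 0 and d3*d4 < 0? no

No, they don't intersect


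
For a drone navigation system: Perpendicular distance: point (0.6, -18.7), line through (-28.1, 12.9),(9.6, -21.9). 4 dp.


|cross product| = 192.56
|line direction| = sqrt(2632.33) = 51.3062
Distance = 192.56/sqrt(2632.33) = 3.7531

3.7531


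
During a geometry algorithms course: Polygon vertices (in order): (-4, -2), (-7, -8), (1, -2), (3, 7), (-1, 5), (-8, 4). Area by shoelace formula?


Shoelace sum: ((-4)*(-8) - (-7)*(-2)) + ((-7)*(-2) - 1*(-8)) + (1*7 - 3*(-2)) + (3*5 - (-1)*7) + ((-1)*4 - (-8)*5) + ((-8)*(-2) - (-4)*4)
= 143
Area = |143|/2 = 71.5

71.5


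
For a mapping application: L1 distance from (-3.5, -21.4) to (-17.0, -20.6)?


|(-3.5)-(-17)| + |(-21.4)-(-20.6)| = 13.5 + 0.8 = 14.3

14.3


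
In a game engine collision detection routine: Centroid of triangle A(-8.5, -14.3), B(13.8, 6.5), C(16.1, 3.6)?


Centroid = ((x_A+x_B+x_C)/3, (y_A+y_B+y_C)/3)
= (((-8.5)+13.8+16.1)/3, ((-14.3)+6.5+3.6)/3)
= (7.1333, -1.4)

(7.1333, -1.4)


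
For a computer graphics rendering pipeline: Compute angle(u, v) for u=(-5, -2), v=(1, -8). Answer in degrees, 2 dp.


u.v = 11, |u| = sqrt(29) = 5.3852, |v| = sqrt(65) = 8.0623
cos(theta) = u.v/(|u||v|) = 11/sqrt(1885) = 0.253359
theta = acos(0.253359) = 75.32 degrees

75.32 degrees


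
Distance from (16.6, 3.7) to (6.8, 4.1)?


dx=-9.8, dy=0.4
d^2 = (-9.8)^2 + 0.4^2 = 96.2
d = sqrt(96.2) = 9.8082

9.8082


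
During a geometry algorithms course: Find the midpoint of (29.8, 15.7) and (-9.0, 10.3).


M = ((29.8+(-9))/2, (15.7+10.3)/2)
= (10.4, 13)

(10.4, 13)


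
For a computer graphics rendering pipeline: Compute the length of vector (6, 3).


|u| = sqrt(6^2 + 3^2) = sqrt(45) = 6.7082

6.7082


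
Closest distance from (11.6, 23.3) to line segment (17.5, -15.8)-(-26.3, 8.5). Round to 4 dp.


Project P onto AB: t = 0.4817 (clamped to [0,1])
Closest point on segment: (-3.5984, -4.0947)
Distance: 31.3283

31.3283


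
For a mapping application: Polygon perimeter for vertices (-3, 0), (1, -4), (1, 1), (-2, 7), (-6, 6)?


Sides: (-3, 0)->(1, -4): sqrt(32) = 5.656854, (1, -4)->(1, 1): sqrt(25) = 5, (1, 1)->(-2, 7): sqrt(45) = 6.708204, (-2, 7)->(-6, 6): sqrt(17) = 4.123106, (-6, 6)->(-3, 0): sqrt(45) = 6.708204
Sum = 28.196368
Perimeter = 28.1964

28.1964


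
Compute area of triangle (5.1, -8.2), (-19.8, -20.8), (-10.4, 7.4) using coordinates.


Area = |x_A(y_B-y_C) + x_B(y_C-y_A) + x_C(y_A-y_B)|/2
= |(-143.82) + (-308.88) + (-131.04)|/2
= 583.74/2 = 291.87

291.87


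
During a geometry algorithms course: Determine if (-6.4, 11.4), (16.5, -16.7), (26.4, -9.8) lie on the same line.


Cross product: (16.5-(-6.4))*((-9.8)-11.4) - ((-16.7)-11.4)*(26.4-(-6.4))
= 436.2

No, not collinear


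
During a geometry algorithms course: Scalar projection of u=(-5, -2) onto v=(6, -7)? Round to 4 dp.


u.v = -16, |v| = sqrt(85) = 9.2195
Scalar projection = u.v / |v| = -16 / sqrt(85) = -1.7354

-1.7354


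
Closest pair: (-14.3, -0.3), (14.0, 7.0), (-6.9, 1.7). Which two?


d(P0,P1) = 29.2264, d(P0,P2) = 7.6655, d(P1,P2) = 21.5615
Closest: P0 and P2

Closest pair: (-14.3, -0.3) and (-6.9, 1.7), distance = 7.6655


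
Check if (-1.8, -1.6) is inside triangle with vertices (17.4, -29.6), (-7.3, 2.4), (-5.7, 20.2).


Cross products: AB x AP = -77.2, BC x BP = -104.3, CA x CP = -309.36
All same sign? yes

Yes, inside


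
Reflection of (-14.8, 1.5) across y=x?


Reflection over y=x: (x,y) -> (y,x)
(-14.8, 1.5) -> (1.5, -14.8)

(1.5, -14.8)


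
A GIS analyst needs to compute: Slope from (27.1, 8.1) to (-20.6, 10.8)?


slope = (y2-y1)/(x2-x1) = (10.8-8.1)/((-20.6)-27.1) = 2.7/(-47.7) = -0.0566

-0.0566


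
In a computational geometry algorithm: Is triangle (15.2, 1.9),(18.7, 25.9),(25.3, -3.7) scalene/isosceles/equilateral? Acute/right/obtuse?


Side lengths squared: AB^2=588.25, BC^2=919.72, CA^2=133.37
Sorted: [133.37, 588.25, 919.72]
By sides: Scalene, By angles: Obtuse

Scalene, Obtuse


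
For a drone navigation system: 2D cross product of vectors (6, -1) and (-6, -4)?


u x v = u_x*v_y - u_y*v_x = 6*(-4) - (-1)*(-6)
= (-24) - 6 = -30

-30


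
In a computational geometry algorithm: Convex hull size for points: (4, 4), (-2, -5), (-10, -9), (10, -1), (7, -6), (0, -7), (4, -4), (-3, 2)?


Convex hull vertices (CCW): (-10, -9), (7, -6), (10, -1), (4, 4), (-3, 2)
Count = 5

5


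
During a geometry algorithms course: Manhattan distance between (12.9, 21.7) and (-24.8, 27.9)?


|12.9-(-24.8)| + |21.7-27.9| = 37.7 + 6.2 = 43.9

43.9


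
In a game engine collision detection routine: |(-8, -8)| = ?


|u| = sqrt((-8)^2 + (-8)^2) = sqrt(128) = 11.3137

11.3137


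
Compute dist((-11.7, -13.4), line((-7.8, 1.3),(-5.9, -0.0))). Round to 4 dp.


|cross product| = 33
|line direction| = sqrt(5.3) = 2.3022
Distance = 33/sqrt(5.3) = 14.3343

14.3343


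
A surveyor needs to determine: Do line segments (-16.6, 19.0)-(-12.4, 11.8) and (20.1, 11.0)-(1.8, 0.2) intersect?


Cross products: d1=-542.76, d2=-365.64, d3=230.64, d4=53.52
d1*d2 < 0 and d3*d4 < 0? no

No, they don't intersect


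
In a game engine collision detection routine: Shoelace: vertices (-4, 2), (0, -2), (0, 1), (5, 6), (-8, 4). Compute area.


Shoelace sum: ((-4)*(-2) - 0*2) + (0*1 - 0*(-2)) + (0*6 - 5*1) + (5*4 - (-8)*6) + ((-8)*2 - (-4)*4)
= 71
Area = |71|/2 = 35.5

35.5


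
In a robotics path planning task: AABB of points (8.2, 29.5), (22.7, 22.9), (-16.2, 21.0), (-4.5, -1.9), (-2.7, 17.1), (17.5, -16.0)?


x range: [-16.2, 22.7]
y range: [-16, 29.5]
Bounding box: (-16.2,-16) to (22.7,29.5)

(-16.2,-16) to (22.7,29.5)


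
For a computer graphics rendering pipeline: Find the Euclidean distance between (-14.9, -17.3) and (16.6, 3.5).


dx=31.5, dy=20.8
d^2 = 31.5^2 + 20.8^2 = 1424.89
d = sqrt(1424.89) = 37.7477

37.7477


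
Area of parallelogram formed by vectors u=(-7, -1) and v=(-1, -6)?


|u x v| = |(-7)*(-6) - (-1)*(-1)|
= |42 - 1| = 41

41


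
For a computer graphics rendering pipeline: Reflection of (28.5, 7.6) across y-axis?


Reflection over y-axis: (x,y) -> (-x,y)
(28.5, 7.6) -> (-28.5, 7.6)

(-28.5, 7.6)


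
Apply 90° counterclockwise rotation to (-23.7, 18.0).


90° CCW: (x,y) -> (-y, x)
(-23.7,18) -> (-18, -23.7)

(-18, -23.7)


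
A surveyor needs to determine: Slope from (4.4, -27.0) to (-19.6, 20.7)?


slope = (y2-y1)/(x2-x1) = (20.7-(-27))/((-19.6)-4.4) = 47.7/(-24) = -1.9875

-1.9875


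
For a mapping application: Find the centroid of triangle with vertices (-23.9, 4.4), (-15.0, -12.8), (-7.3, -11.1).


Centroid = ((x_A+x_B+x_C)/3, (y_A+y_B+y_C)/3)
= (((-23.9)+(-15)+(-7.3))/3, (4.4+(-12.8)+(-11.1))/3)
= (-15.4, -6.5)

(-15.4, -6.5)


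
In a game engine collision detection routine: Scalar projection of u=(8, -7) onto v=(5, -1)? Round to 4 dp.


u.v = 47, |v| = sqrt(26) = 5.099
Scalar projection = u.v / |v| = 47 / sqrt(26) = 9.2175

9.2175


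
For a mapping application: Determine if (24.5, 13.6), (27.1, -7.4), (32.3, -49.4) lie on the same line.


Cross product: (27.1-24.5)*((-49.4)-13.6) - ((-7.4)-13.6)*(32.3-24.5)
= 0

Yes, collinear


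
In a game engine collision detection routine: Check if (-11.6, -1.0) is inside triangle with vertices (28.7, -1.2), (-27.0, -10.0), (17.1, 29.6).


Cross products: AB x AP = -365.78, BC x BP = -212.94, CA x CP = -1238.92
All same sign? yes

Yes, inside


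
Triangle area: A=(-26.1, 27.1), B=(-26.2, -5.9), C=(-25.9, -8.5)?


Area = |x_A(y_B-y_C) + x_B(y_C-y_A) + x_C(y_A-y_B)|/2
= |(-67.86) + 932.72 + (-854.7)|/2
= 10.16/2 = 5.08

5.08


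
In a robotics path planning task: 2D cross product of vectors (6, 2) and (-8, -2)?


u x v = u_x*v_y - u_y*v_x = 6*(-2) - 2*(-8)
= (-12) - (-16) = 4

4


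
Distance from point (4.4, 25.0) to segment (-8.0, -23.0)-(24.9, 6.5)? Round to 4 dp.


Project P onto AB: t = 0.9341 (clamped to [0,1])
Closest point on segment: (22.7316, 4.5557)
Distance: 27.4594

27.4594


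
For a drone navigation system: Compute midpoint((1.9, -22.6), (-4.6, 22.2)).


M = ((1.9+(-4.6))/2, ((-22.6)+22.2)/2)
= (-1.35, -0.2)

(-1.35, -0.2)


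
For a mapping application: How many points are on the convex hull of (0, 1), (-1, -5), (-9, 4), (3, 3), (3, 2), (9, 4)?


Convex hull vertices (CCW): (-9, 4), (-1, -5), (9, 4)
Count = 3

3


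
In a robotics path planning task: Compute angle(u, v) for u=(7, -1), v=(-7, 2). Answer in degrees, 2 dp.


u.v = -51, |u| = sqrt(50) = 7.0711, |v| = sqrt(53) = 7.2801
cos(theta) = u.v/(|u||v|) = -51/sqrt(2650) = -0.990712
theta = acos(-0.990712) = 172.18 degrees

172.18 degrees


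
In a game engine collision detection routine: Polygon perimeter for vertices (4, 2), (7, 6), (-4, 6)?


Sides: (4, 2)->(7, 6): sqrt(25) = 5, (7, 6)->(-4, 6): sqrt(121) = 11, (-4, 6)->(4, 2): sqrt(80) = 8.944272
Sum = 24.944272
Perimeter = 24.9443

24.9443


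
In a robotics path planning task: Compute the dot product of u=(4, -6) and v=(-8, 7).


u . v = u_x*v_x + u_y*v_y = 4*(-8) + (-6)*7
= (-32) + (-42) = -74

-74


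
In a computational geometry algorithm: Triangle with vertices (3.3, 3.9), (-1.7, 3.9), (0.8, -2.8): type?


Side lengths squared: AB^2=25, BC^2=51.14, CA^2=51.14
Sorted: [25, 51.14, 51.14]
By sides: Isosceles, By angles: Acute

Isosceles, Acute


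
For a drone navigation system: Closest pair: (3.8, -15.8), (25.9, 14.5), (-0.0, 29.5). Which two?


d(P0,P1) = 37.5033, d(P0,P2) = 45.4591, d(P1,P2) = 29.9301
Closest: P1 and P2

Closest pair: (25.9, 14.5) and (-0.0, 29.5), distance = 29.9301


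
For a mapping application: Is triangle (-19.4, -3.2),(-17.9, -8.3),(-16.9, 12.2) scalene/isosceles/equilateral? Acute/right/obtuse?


Side lengths squared: AB^2=28.26, BC^2=421.25, CA^2=243.41
Sorted: [28.26, 243.41, 421.25]
By sides: Scalene, By angles: Obtuse

Scalene, Obtuse


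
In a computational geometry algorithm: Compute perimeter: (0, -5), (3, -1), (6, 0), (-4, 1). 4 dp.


Sides: (0, -5)->(3, -1): sqrt(25) = 5, (3, -1)->(6, 0): sqrt(10) = 3.162278, (6, 0)->(-4, 1): sqrt(101) = 10.049876, (-4, 1)->(0, -5): sqrt(52) = 7.211103
Sum = 25.423257
Perimeter = 25.4233

25.4233


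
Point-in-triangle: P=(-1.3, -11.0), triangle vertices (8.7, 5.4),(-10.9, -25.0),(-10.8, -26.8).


Cross products: AB x AP = 17.44, BC x BP = 18.68, CA x CP = 2.2
All same sign? yes

Yes, inside


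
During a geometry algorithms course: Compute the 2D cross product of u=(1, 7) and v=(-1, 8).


u x v = u_x*v_y - u_y*v_x = 1*8 - 7*(-1)
= 8 - (-7) = 15

15


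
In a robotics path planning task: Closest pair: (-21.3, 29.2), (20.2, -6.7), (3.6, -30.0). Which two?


d(P0,P1) = 54.8731, d(P0,P2) = 64.2234, d(P1,P2) = 28.6086
Closest: P1 and P2

Closest pair: (20.2, -6.7) and (3.6, -30.0), distance = 28.6086


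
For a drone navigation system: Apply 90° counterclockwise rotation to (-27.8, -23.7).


90° CCW: (x,y) -> (-y, x)
(-27.8,-23.7) -> (23.7, -27.8)

(23.7, -27.8)


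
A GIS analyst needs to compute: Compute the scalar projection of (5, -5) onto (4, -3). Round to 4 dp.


u.v = 35, |v| = sqrt(25) = 5
Scalar projection = u.v / |v| = 35 / sqrt(25) = 7

7


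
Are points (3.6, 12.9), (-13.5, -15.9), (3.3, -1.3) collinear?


Cross product: ((-13.5)-3.6)*((-1.3)-12.9) - ((-15.9)-12.9)*(3.3-3.6)
= 234.18

No, not collinear


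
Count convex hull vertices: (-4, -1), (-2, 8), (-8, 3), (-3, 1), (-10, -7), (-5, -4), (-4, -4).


Convex hull vertices (CCW): (-10, -7), (-4, -4), (-3, 1), (-2, 8), (-8, 3)
Count = 5

5


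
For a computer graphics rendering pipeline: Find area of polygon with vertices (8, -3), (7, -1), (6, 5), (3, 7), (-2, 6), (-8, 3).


Shoelace sum: (8*(-1) - 7*(-3)) + (7*5 - 6*(-1)) + (6*7 - 3*5) + (3*6 - (-2)*7) + ((-2)*3 - (-8)*6) + ((-8)*(-3) - 8*3)
= 155
Area = |155|/2 = 77.5

77.5


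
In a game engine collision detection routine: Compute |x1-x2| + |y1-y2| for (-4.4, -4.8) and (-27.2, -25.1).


|(-4.4)-(-27.2)| + |(-4.8)-(-25.1)| = 22.8 + 20.3 = 43.1

43.1


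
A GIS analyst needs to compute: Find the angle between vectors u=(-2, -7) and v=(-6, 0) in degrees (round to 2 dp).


u.v = 12, |u| = sqrt(53) = 7.2801, |v| = sqrt(36) = 6
cos(theta) = u.v/(|u||v|) = 12/sqrt(1908) = 0.274721
theta = acos(0.274721) = 74.05 degrees

74.05 degrees


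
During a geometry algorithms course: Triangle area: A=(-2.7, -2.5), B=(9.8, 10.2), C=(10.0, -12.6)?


Area = |x_A(y_B-y_C) + x_B(y_C-y_A) + x_C(y_A-y_B)|/2
= |(-61.56) + (-98.98) + (-127)|/2
= 287.54/2 = 143.77

143.77


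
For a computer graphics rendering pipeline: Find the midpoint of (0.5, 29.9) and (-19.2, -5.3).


M = ((0.5+(-19.2))/2, (29.9+(-5.3))/2)
= (-9.35, 12.3)

(-9.35, 12.3)


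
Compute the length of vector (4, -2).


|u| = sqrt(4^2 + (-2)^2) = sqrt(20) = 4.4721

4.4721


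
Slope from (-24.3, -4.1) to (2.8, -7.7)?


slope = (y2-y1)/(x2-x1) = ((-7.7)-(-4.1))/(2.8-(-24.3)) = (-3.6)/27.1 = -0.1328

-0.1328


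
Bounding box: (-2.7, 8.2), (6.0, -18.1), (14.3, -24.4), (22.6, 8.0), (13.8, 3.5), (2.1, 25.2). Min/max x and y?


x range: [-2.7, 22.6]
y range: [-24.4, 25.2]
Bounding box: (-2.7,-24.4) to (22.6,25.2)

(-2.7,-24.4) to (22.6,25.2)


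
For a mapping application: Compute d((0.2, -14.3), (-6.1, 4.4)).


dx=-6.3, dy=18.7
d^2 = (-6.3)^2 + 18.7^2 = 389.38
d = sqrt(389.38) = 19.7327

19.7327


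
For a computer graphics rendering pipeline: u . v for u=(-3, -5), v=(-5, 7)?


u . v = u_x*v_x + u_y*v_y = (-3)*(-5) + (-5)*7
= 15 + (-35) = -20

-20


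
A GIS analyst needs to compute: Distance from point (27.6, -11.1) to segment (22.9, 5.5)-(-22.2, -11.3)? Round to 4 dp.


Project P onto AB: t = 0.0289 (clamped to [0,1])
Closest point on segment: (21.5972, 5.0147)
Distance: 17.1964

17.1964


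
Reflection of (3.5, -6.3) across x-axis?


Reflection over x-axis: (x,y) -> (x,-y)
(3.5, -6.3) -> (3.5, 6.3)

(3.5, 6.3)


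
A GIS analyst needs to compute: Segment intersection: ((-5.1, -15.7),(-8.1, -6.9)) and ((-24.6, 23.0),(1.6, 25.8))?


Cross products: d1=-1068.54, d2=-829.58, d3=55.5, d4=-183.46
d1*d2 < 0 and d3*d4 < 0? no

No, they don't intersect


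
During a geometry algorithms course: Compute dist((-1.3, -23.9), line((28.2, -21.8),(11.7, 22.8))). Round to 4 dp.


|cross product| = 1350.35
|line direction| = sqrt(2261.41) = 47.5543
Distance = 1350.35/sqrt(2261.41) = 28.396

28.396


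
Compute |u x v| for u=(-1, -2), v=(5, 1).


|u x v| = |(-1)*1 - (-2)*5|
= |(-1) - (-10)| = 9

9


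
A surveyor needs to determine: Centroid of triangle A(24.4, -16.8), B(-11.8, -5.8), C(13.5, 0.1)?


Centroid = ((x_A+x_B+x_C)/3, (y_A+y_B+y_C)/3)
= ((24.4+(-11.8)+13.5)/3, ((-16.8)+(-5.8)+0.1)/3)
= (8.7, -7.5)

(8.7, -7.5)


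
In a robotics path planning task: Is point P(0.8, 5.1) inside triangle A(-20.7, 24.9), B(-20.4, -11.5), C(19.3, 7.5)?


Cross products: AB x AP = 776.66, BC x BP = 256.22, CA x CP = 417.9
All same sign? yes

Yes, inside


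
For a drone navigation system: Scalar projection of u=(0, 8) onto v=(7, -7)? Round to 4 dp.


u.v = -56, |v| = sqrt(98) = 9.8995
Scalar projection = u.v / |v| = -56 / sqrt(98) = -5.6569

-5.6569


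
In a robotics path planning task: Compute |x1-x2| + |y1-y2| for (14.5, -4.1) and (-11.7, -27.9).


|14.5-(-11.7)| + |(-4.1)-(-27.9)| = 26.2 + 23.8 = 50

50


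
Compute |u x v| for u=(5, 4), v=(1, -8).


|u x v| = |5*(-8) - 4*1|
= |(-40) - 4| = 44

44


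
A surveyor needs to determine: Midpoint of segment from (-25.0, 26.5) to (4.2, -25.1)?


M = (((-25)+4.2)/2, (26.5+(-25.1))/2)
= (-10.4, 0.7)

(-10.4, 0.7)


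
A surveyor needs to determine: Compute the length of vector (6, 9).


|u| = sqrt(6^2 + 9^2) = sqrt(117) = 10.8167

10.8167


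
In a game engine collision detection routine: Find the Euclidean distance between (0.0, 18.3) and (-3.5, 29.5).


dx=-3.5, dy=11.2
d^2 = (-3.5)^2 + 11.2^2 = 137.69
d = sqrt(137.69) = 11.7341

11.7341


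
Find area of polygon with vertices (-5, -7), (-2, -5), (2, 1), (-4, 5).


Shoelace sum: ((-5)*(-5) - (-2)*(-7)) + ((-2)*1 - 2*(-5)) + (2*5 - (-4)*1) + ((-4)*(-7) - (-5)*5)
= 86
Area = |86|/2 = 43

43


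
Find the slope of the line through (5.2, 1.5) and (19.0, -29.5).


slope = (y2-y1)/(x2-x1) = ((-29.5)-1.5)/(19-5.2) = (-31)/13.8 = -2.2464

-2.2464


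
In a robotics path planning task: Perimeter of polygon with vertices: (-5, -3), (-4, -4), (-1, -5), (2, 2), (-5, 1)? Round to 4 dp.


Sides: (-5, -3)->(-4, -4): sqrt(2) = 1.414214, (-4, -4)->(-1, -5): sqrt(10) = 3.162278, (-1, -5)->(2, 2): sqrt(58) = 7.615773, (2, 2)->(-5, 1): sqrt(50) = 7.071068, (-5, 1)->(-5, -3): sqrt(16) = 4
Sum = 23.263333
Perimeter = 23.2633

23.2633


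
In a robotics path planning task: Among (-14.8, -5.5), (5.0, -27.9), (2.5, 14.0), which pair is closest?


d(P0,P1) = 29.8965, d(P0,P2) = 26.068, d(P1,P2) = 41.9745
Closest: P0 and P2

Closest pair: (-14.8, -5.5) and (2.5, 14.0), distance = 26.068


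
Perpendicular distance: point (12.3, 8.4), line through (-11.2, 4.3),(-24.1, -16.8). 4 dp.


|cross product| = 442.96
|line direction| = sqrt(611.62) = 24.731
Distance = 442.96/sqrt(611.62) = 17.9112

17.9112


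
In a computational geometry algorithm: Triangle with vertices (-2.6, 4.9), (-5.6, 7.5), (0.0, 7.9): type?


Side lengths squared: AB^2=15.76, BC^2=31.52, CA^2=15.76
Sorted: [15.76, 15.76, 31.52]
By sides: Isosceles, By angles: Right

Isosceles, Right


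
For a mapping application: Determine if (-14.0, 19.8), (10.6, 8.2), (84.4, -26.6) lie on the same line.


Cross product: (10.6-(-14))*((-26.6)-19.8) - (8.2-19.8)*(84.4-(-14))
= 0

Yes, collinear


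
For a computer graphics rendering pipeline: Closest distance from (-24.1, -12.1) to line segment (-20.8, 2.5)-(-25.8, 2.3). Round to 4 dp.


Project P onto AB: t = 0.7756 (clamped to [0,1])
Closest point on segment: (-24.6778, 2.3449)
Distance: 14.4564

14.4564


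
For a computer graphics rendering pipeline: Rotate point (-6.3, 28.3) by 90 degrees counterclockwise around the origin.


90° CCW: (x,y) -> (-y, x)
(-6.3,28.3) -> (-28.3, -6.3)

(-28.3, -6.3)


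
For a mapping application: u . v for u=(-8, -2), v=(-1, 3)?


u . v = u_x*v_x + u_y*v_y = (-8)*(-1) + (-2)*3
= 8 + (-6) = 2

2


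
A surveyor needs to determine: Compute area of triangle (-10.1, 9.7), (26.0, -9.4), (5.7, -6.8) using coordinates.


Area = |x_A(y_B-y_C) + x_B(y_C-y_A) + x_C(y_A-y_B)|/2
= |26.26 + (-429) + 108.87|/2
= 293.87/2 = 146.935

146.935


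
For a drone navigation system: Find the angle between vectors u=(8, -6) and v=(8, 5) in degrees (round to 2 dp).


u.v = 34, |u| = sqrt(100) = 10, |v| = sqrt(89) = 9.434
cos(theta) = u.v/(|u||v|) = 34/sqrt(8900) = 0.360399
theta = acos(0.360399) = 68.88 degrees

68.88 degrees


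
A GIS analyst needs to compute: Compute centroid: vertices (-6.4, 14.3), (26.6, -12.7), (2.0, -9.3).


Centroid = ((x_A+x_B+x_C)/3, (y_A+y_B+y_C)/3)
= (((-6.4)+26.6+2)/3, (14.3+(-12.7)+(-9.3))/3)
= (7.4, -2.5667)

(7.4, -2.5667)


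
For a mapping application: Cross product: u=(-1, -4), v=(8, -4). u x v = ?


u x v = u_x*v_y - u_y*v_x = (-1)*(-4) - (-4)*8
= 4 - (-32) = 36

36


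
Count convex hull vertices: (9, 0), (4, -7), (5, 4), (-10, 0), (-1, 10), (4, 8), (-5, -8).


Convex hull vertices (CCW): (-10, 0), (-5, -8), (4, -7), (9, 0), (4, 8), (-1, 10)
Count = 6

6


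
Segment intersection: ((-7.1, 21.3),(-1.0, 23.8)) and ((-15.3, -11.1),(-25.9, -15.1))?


Cross products: d1=-310.64, d2=-312.74, d3=-177.14, d4=-175.04
d1*d2 < 0 and d3*d4 < 0? no

No, they don't intersect
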